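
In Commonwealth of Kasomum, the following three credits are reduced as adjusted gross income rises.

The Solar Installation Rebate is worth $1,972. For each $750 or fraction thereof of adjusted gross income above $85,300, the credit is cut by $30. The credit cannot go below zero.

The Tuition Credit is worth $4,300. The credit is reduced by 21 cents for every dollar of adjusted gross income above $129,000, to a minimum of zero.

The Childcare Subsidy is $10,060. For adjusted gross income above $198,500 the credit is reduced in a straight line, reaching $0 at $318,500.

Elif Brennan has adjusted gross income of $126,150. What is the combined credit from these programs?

Solar Installation Rebate: income exceeds $85,300 by $40,850, which is 55 full-or-partial $750 increments; reduction = 55 × $30 = $1,650, leaving $322.
Tuition Credit: $126,150 is at or below the $129,000 threshold, so the full $4,300 applies.
Childcare Subsidy: $126,150 is at or below the $198,500 threshold, so the full $10,060 applies.
Total: $322 + $4,300 + $10,060 = $14,682.

$14,682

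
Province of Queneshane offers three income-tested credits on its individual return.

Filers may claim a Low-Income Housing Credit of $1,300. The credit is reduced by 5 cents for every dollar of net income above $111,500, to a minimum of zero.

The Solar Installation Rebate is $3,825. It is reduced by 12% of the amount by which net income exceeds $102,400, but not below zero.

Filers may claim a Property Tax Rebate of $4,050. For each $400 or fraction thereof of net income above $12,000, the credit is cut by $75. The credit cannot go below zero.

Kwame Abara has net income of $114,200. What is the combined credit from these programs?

$3,574

Low-Income Housing Credit: 5% of the $2,700 excess over $111,500 is $135; credit = $1,300 − $135 = $1,165.
Solar Installation Rebate: 12% of the $11,800 excess over $102,400 is $1,416; credit = $3,825 − $1,416 = $2,409.
Property Tax Rebate: income exceeds $12,000 by $102,200 → 256 increments × $75 = $19,200 ≥ base, so the credit is $0.
Total: $1,165 + $2,409 + $0 = $3,574.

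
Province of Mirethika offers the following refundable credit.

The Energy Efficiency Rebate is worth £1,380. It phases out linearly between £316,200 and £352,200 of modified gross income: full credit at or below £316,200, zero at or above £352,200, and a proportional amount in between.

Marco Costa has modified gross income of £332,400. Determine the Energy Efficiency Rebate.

Energy Efficiency Rebate: £332,400 is £16,200 into a £36,000 phase-out range, leaving 19,800/36,000 of the credit: £1,380 × 19,800/36,000 = £759.

£759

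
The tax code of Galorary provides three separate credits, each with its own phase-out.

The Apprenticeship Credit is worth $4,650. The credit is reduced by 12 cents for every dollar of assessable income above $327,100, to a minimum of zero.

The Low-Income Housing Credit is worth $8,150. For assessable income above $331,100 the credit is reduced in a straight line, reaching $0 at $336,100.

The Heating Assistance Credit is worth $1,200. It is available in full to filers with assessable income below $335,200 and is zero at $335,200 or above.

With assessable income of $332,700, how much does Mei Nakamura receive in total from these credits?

Apprenticeship Credit: 12% of the $5,600 excess over $327,100 is $672; credit = $4,650 − $672 = $3,978.
Low-Income Housing Credit: $332,700 is $1,600 into a $5,000 phase-out range, leaving 3,400/5,000 of the credit: $8,150 × 3,400/5,000 = $5,542.
Heating Assistance Credit: $332,700 is below the $335,200 cutoff, so the full $1,200 applies.
Total: $3,978 + $5,542 + $1,200 = $10,720.

$10,720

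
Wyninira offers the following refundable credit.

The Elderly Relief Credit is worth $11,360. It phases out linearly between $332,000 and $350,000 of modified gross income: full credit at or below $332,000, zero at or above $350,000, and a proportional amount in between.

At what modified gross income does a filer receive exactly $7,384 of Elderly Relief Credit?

$7,384 is 7,384/11,360 of the full $11,360, so 3,976/11,360 of the $18,000 range has been used: income = $332,000 + $18,000 × 3,976/11,360 = $338,300.

$338,300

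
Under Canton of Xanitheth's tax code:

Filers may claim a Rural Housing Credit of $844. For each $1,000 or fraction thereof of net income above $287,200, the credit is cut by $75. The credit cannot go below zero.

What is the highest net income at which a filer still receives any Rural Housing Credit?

After 11 increments the reduction is 11 × $75 = $825, leaving $19; one more increment wipes it out. Increment 11 ends at excess 11 × $1,000 = $11,000, so the highest qualifying income is $287,200 + $11,000 = $298,200.

$298,200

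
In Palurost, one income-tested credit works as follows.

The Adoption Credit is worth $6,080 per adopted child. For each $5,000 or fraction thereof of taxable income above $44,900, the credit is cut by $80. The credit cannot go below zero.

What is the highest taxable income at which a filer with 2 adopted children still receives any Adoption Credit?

$799,900

Full credit = 2 × $6,080 = $12,160.
After 151 increments the reduction is 151 × $80 = $12,080, leaving $80; one more increment wipes it out. Increment 151 ends at excess 151 × $5,000 = $755,000, so the highest qualifying income is $44,900 + $755,000 = $799,900.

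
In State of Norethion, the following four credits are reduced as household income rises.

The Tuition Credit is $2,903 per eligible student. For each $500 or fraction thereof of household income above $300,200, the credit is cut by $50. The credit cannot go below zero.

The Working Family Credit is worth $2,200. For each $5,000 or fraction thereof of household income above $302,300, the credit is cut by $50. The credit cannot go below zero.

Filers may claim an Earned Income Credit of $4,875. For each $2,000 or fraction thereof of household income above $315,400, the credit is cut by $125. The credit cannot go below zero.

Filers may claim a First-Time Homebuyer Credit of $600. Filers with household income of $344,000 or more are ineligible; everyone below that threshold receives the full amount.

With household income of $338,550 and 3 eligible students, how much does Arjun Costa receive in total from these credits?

$10,634

Tuition Credit: base = 3 × $2,903 = $8,709. income exceeds $300,200 by $38,350, which is 77 full-or-partial $500 increments; reduction = 77 × $50 = $3,850, leaving $4,859.
Working Family Credit: income exceeds $302,300 by $36,250, which is 8 full-or-partial $5,000 increments; reduction = 8 × $50 = $400, leaving $1,800.
Earned Income Credit: income exceeds $315,400 by $23,150, which is 12 full-or-partial $2,000 increments; reduction = 12 × $125 = $1,500, leaving $3,375.
First-Time Homebuyer Credit: $338,550 is below the $344,000 cutoff, so the full $600 applies.
Total: $4,859 + $1,800 + $3,375 + $600 = $10,634.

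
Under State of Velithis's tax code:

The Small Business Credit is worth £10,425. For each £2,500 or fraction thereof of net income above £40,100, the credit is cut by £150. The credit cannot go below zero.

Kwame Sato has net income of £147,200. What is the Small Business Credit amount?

Small Business Credit: income exceeds £40,100 by £107,100, which is 43 full-or-partial £2,500 increments; reduction = 43 × £150 = £6,450, leaving £3,975.

£3,975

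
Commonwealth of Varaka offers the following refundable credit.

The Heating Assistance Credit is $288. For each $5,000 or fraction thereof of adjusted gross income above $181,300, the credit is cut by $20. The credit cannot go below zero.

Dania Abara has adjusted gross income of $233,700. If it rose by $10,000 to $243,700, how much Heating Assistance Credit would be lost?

$40

At $233,700 — income exceeds $181,300 by $52,400, which is 11 full-or-partial $5,000 increments; reduction = 11 × $20 = $220, leaving $68.
At $243,700 — income exceeds $181,300 by $62,400, which is 13 full-or-partial $5,000 increments; reduction = 13 × $20 = $260, leaving $28.
Lost: $68 − $28 = $40.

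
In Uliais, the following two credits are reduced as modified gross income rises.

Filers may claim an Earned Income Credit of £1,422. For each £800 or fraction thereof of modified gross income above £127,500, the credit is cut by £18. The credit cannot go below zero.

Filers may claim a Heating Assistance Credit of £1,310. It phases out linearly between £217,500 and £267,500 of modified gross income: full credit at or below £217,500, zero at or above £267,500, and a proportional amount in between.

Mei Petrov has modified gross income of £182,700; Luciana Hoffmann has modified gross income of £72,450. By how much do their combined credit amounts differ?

£1,242

Mei (£182,700): Earned Income Credit: income exceeds £127,500 by £55,200, which is 69 full-or-partial £800 increments; reduction = 69 × £18 = £1,242, leaving £180. Heating Assistance Credit: £182,700 is at or below the £217,500 threshold, so the full £1,310 applies. total £180 + £1,310 = £1,490
Luciana (£72,450): Earned Income Credit: £72,450 is at or below the £127,500 threshold, so the full £1,422 applies. Heating Assistance Credit: £72,450 is at or below the £217,500 threshold, so the full £1,310 applies. total £1,422 + £1,310 = £2,732
Difference: |£1,490 − £2,732| = £1,242.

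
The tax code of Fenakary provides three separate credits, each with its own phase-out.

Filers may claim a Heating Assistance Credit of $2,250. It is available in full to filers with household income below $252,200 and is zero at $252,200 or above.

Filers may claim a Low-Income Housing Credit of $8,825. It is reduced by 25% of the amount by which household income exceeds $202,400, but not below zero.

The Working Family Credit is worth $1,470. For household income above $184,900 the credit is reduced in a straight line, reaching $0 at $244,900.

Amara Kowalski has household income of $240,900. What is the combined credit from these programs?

$2,348

Heating Assistance Credit: $240,900 is below the $252,200 cutoff, so the full $2,250 applies.
Low-Income Housing Credit: 25% of the $38,500 excess over $202,400 is $9,625 ≥ base, so the credit is $0.
Working Family Credit: $240,900 is $56,000 into a $60,000 phase-out range, leaving 4,000/60,000 of the credit: $1,470 × 4,000/60,000 = $98.
Total: $2,250 + $0 + $98 = $2,348.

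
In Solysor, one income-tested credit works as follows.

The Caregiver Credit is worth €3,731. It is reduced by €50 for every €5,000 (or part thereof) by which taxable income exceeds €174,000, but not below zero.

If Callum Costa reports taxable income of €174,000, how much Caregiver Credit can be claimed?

Caregiver Credit: €174,000 is at or below the €174,000 threshold, so the full €3,731 applies.

€3,731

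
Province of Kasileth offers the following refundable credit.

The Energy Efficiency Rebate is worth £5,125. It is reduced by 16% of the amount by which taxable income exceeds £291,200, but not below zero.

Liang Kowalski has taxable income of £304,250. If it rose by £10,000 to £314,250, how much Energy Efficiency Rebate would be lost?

At £304,250 — 16% of the £13,050 excess over £291,200 is £2,088; credit = £5,125 − £2,088 = £3,037.
At £314,250 — 16% of the £23,050 excess over £291,200 is £3,688; credit = £5,125 − £3,688 = £1,437.
Lost: £3,037 − £1,437 = £1,600.

£1,600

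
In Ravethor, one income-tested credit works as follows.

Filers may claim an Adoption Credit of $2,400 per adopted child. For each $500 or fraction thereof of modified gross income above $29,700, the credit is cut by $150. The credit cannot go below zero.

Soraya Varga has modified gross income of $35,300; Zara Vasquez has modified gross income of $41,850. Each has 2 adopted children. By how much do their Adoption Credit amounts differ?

$1,950

Soraya ($35,300): Adoption Credit: base = 2 × $2,400 = $4,800. income exceeds $29,700 by $5,600, which is 12 full-or-partial $500 increments; reduction = 12 × $150 = $1,800, leaving $3,000.
Zara ($41,850): Adoption Credit: base = 2 × $2,400 = $4,800. income exceeds $29,700 by $12,150, which is 25 full-or-partial $500 increments; reduction = 25 × $150 = $3,750, leaving $1,050.
Difference: |$3,000 − $1,050| = $1,950.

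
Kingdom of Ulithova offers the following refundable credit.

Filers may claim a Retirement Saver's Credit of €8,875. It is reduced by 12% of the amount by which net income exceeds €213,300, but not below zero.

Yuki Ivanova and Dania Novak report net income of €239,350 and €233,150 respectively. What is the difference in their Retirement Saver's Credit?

Yuki (€239,350): Retirement Saver's Credit: 12% of the €26,050 excess over €213,300 is €3,126; credit = €8,875 − €3,126 = €5,749.
Dania (€233,150): Retirement Saver's Credit: 12% of the €19,850 excess over €213,300 is €2,382; credit = €8,875 − €2,382 = €6,493.
Difference: |€5,749 − €6,493| = €744.

€744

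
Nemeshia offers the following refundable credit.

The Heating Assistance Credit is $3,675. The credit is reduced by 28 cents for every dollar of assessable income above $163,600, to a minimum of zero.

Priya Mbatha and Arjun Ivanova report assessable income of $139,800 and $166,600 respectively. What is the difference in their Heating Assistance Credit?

$840

Priya ($139,800): Heating Assistance Credit: $139,800 is at or below the $163,600 threshold, so the full $3,675 applies.
Arjun ($166,600): Heating Assistance Credit: 28% of the $3,000 excess over $163,600 is $840; credit = $3,675 − $840 = $2,835.
Difference: |$3,675 − $2,835| = $840.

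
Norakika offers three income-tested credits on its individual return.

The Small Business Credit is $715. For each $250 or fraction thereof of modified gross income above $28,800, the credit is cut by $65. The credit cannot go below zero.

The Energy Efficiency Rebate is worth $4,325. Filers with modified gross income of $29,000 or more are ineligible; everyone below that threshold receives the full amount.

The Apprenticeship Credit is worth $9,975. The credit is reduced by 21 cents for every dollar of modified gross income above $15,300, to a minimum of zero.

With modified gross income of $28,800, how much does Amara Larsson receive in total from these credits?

Small Business Credit: $28,800 is at or below the $28,800 threshold, so the full $715 applies.
Energy Efficiency Rebate: $28,800 is below the $29,000 cutoff, so the full $4,325 applies.
Apprenticeship Credit: 21% of the $13,500 excess over $15,300 is $2,835; credit = $9,975 − $2,835 = $7,140.
Total: $715 + $4,325 + $7,140 = $12,180.

$12,180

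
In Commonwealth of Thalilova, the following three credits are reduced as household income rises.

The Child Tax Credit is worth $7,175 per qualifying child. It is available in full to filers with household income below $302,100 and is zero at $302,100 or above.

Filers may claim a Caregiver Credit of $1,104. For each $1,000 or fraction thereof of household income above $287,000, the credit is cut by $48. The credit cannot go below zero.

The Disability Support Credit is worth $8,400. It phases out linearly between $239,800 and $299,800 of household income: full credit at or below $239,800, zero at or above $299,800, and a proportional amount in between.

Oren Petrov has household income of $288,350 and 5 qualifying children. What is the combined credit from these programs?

Child Tax Credit: base = 5 × $7,175 = $35,875. $288,350 is below the $302,100 cutoff, so the full $35,875 applies.
Caregiver Credit: income exceeds $287,000 by $1,350, which is 2 full-or-partial $1,000 increments; reduction = 2 × $48 = $96, leaving $1,008.
Disability Support Credit: $288,350 is $48,550 into a $60,000 phase-out range, leaving 11,450/60,000 of the credit: $8,400 × 11,450/60,000 = $1,603.
Total: $35,875 + $1,008 + $1,603 = $38,486.

$38,486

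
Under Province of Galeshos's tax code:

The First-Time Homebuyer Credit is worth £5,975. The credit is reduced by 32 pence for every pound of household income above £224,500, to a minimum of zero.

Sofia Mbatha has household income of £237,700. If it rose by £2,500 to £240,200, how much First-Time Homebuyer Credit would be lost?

£800

At £237,700 — 32% of the £13,200 excess over £224,500 is £4,224; credit = £5,975 − £4,224 = £1,751.
At £240,200 — 32% of the £15,700 excess over £224,500 is £5,024; credit = £5,975 − £5,024 = £951.
Lost: £1,751 − £951 = £800.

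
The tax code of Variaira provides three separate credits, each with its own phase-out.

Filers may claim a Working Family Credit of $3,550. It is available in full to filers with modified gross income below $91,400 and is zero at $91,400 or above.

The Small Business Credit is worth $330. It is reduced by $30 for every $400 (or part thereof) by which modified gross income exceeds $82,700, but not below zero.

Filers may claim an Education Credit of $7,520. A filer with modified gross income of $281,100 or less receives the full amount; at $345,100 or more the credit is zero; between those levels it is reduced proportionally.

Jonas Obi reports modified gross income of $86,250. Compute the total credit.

$11,130

Working Family Credit: $86,250 is below the $91,400 cutoff, so the full $3,550 applies.
Small Business Credit: income exceeds $82,700 by $3,550, which is 9 full-or-partial $400 increments; reduction = 9 × $30 = $270, leaving $60.
Education Credit: $86,250 is at or below the $281,100 threshold, so the full $7,520 applies.
Total: $3,550 + $60 + $7,520 = $11,130.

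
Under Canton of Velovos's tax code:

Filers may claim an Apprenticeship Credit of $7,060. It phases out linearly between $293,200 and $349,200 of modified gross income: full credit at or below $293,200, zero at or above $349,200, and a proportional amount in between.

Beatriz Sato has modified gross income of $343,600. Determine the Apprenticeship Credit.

Apprenticeship Credit: $343,600 is $50,400 into a $56,000 phase-out range, leaving 5,600/56,000 of the credit: $7,060 × 5,600/56,000 = $706.

$706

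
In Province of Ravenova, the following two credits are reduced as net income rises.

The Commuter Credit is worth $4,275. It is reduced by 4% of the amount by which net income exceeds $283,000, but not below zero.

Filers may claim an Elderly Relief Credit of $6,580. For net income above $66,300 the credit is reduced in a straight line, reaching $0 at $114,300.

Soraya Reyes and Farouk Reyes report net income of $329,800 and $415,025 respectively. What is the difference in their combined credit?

$2,403

Soraya ($329,800): Commuter Credit: 4% of the $46,800 excess over $283,000 is $1,872; credit = $4,275 − $1,872 = $2,403. Elderly Relief Credit: $329,800 is at or above $114,300, so the credit is $0. total $2,403 + $0 = $2,403
Farouk ($415,025): Commuter Credit: 4% of the $132,025 excess over $283,000 is $5,281 ≥ base, so the credit is $0. Elderly Relief Credit: $415,025 is at or above $114,300, so the credit is $0. total $0 + $0 = $0
Difference: |$2,403 − $0| = $2,403.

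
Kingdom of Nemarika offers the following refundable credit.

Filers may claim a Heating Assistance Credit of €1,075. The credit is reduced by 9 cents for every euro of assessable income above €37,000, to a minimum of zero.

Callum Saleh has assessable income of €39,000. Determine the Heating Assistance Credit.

Heating Assistance Credit: 9% of the €2,000 excess over €37,000 is €180; credit = €1,075 − €180 = €895.

€895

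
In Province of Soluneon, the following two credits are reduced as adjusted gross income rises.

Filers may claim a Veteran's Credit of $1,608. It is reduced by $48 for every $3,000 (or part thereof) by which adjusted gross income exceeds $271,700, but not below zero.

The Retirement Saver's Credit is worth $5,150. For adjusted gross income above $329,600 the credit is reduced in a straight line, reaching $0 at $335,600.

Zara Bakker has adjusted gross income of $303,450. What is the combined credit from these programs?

Veteran's Credit: income exceeds $271,700 by $31,750, which is 11 full-or-partial $3,000 increments; reduction = 11 × $48 = $528, leaving $1,080.
Retirement Saver's Credit: $303,450 is at or below the $329,600 threshold, so the full $5,150 applies.
Total: $1,080 + $5,150 = $6,230.

$6,230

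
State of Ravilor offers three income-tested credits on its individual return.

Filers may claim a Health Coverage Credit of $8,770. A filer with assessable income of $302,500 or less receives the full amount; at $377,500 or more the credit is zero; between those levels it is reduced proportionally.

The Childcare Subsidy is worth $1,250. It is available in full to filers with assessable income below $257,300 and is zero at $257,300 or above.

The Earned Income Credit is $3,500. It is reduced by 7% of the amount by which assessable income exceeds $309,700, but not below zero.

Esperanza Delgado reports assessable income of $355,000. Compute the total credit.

Health Coverage Credit: $355,000 is $52,500 into a $75,000 phase-out range, leaving 22,500/75,000 of the credit: $8,770 × 22,500/75,000 = $2,631.
Childcare Subsidy: $355,000 meets or exceeds the $257,300 cutoff, so the credit is $0.
Earned Income Credit: 7% of the $45,300 excess over $309,700 is $3,171; credit = $3,500 − $3,171 = $329.
Total: $2,631 + $0 + $329 = $2,960.

$2,960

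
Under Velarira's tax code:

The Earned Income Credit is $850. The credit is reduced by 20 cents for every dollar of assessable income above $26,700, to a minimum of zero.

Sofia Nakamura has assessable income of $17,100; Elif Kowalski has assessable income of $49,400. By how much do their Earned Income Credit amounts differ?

$850

Sofia ($17,100): Earned Income Credit: $17,100 is at or below the $26,700 threshold, so the full $850 applies.
Elif ($49,400): Earned Income Credit: 20% of the $22,700 excess over $26,700 is $4,540 ≥ base, so the credit is $0.
Difference: |$850 − $0| = $850.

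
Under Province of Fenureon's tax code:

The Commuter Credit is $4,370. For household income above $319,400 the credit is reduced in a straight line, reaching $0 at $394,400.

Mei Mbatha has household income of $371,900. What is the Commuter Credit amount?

$1,311

Commuter Credit: $371,900 is $52,500 into a $75,000 phase-out range, leaving 22,500/75,000 of the credit: $4,370 × 22,500/75,000 = $1,311.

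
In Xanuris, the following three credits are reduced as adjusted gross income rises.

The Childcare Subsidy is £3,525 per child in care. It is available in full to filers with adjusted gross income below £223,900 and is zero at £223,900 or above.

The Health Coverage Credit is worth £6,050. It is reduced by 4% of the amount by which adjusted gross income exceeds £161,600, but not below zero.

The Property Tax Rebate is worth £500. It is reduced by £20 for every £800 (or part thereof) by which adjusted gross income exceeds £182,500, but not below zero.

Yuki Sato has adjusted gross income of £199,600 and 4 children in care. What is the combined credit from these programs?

£18,690

Childcare Subsidy: base = 4 × £3,525 = £14,100. £199,600 is below the £223,900 cutoff, so the full £14,100 applies.
Health Coverage Credit: 4% of the £38,000 excess over £161,600 is £1,520; credit = £6,050 − £1,520 = £4,530.
Property Tax Rebate: income exceeds £182,500 by £17,100, which is 22 full-or-partial £800 increments; reduction = 22 × £20 = £440, leaving £60.
Total: £14,100 + £4,530 + £60 = £18,690.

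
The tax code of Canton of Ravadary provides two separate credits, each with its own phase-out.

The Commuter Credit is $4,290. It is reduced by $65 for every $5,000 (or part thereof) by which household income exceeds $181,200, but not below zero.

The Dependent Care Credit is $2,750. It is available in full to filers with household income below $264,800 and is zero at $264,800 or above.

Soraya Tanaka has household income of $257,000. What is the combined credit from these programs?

Commuter Credit: income exceeds $181,200 by $75,800, which is 16 full-or-partial $5,000 increments; reduction = 16 × $65 = $1,040, leaving $3,250.
Dependent Care Credit: $257,000 is below the $264,800 cutoff, so the full $2,750 applies.
Total: $3,250 + $2,750 = $6,000.

$6,000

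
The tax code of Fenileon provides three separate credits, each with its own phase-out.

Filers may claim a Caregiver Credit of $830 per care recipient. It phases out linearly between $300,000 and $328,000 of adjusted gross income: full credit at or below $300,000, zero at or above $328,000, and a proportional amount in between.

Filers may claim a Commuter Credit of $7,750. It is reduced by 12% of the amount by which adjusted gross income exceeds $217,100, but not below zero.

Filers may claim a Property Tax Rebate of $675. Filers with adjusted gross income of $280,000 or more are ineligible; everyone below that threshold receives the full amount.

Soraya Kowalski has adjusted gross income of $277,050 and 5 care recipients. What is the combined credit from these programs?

$5,381

Caregiver Credit: base = 5 × $830 = $4,150. $277,050 is at or below the $300,000 threshold, so the full $4,150 applies.
Commuter Credit: 12% of the $59,950 excess over $217,100 is $7,194; credit = $7,750 − $7,194 = $556.
Property Tax Rebate: $277,050 is below the $280,000 cutoff, so the full $675 applies.
Total: $4,150 + $556 + $675 = $5,381.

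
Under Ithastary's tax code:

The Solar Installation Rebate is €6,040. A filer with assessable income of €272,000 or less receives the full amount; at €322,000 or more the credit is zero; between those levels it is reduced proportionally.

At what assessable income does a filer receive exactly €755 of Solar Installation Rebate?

€755 is 755/6,040 of the full €6,040, so 5,285/6,040 of the €50,000 range has been used: income = €272,000 + €50,000 × 5,285/6,040 = €315,750.

€315,750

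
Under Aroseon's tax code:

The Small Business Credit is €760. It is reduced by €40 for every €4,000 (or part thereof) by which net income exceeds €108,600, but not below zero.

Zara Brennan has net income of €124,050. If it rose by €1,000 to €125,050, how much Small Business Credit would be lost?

€40

At €124,050 — income exceeds €108,600 by €15,450, which is 4 full-or-partial €4,000 increments; reduction = 4 × €40 = €160, leaving €600.
At €125,050 — income exceeds €108,600 by €16,450, which is 5 full-or-partial €4,000 increments; reduction = 5 × €40 = €200, leaving €560.
Lost: €600 − €560 = €40.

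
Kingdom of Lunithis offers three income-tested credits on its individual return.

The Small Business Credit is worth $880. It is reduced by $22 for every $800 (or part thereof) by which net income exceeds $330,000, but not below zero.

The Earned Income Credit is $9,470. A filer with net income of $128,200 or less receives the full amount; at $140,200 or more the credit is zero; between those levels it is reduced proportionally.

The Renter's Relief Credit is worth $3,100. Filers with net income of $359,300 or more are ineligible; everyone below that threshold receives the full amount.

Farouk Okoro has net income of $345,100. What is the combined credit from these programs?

$3,562

Small Business Credit: income exceeds $330,000 by $15,100, which is 19 full-or-partial $800 increments; reduction = 19 × $22 = $418, leaving $462.
Earned Income Credit: $345,100 is at or above $140,200, so the credit is $0.
Renter's Relief Credit: $345,100 is below the $359,300 cutoff, so the full $3,100 applies.
Total: $462 + $0 + $3,100 = $3,562.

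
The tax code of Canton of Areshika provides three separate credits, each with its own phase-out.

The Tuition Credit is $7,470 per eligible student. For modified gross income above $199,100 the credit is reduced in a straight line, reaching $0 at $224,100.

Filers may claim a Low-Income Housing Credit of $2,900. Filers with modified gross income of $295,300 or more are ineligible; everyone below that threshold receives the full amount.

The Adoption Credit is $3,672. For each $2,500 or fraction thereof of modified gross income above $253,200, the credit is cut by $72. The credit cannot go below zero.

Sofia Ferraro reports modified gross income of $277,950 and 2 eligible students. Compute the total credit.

Tuition Credit: base = 2 × $7,470 = $14,940. $277,950 is at or above $224,100, so the credit is $0.
Low-Income Housing Credit: $277,950 is below the $295,300 cutoff, so the full $2,900 applies.
Adoption Credit: income exceeds $253,200 by $24,750, which is 10 full-or-partial $2,500 increments; reduction = 10 × $72 = $720, leaving $2,952.
Total: $0 + $2,900 + $2,952 = $5,852.

$5,852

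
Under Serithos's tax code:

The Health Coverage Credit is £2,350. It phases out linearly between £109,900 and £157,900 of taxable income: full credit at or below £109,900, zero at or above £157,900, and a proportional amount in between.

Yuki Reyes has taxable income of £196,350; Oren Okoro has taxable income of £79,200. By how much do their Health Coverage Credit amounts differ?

Yuki (£196,350): Health Coverage Credit: £196,350 is at or above £157,900, so the credit is £0.
Oren (£79,200): Health Coverage Credit: £79,200 is at or below the £109,900 threshold, so the full £2,350 applies.
Difference: |£0 − £2,350| = £2,350.

£2,350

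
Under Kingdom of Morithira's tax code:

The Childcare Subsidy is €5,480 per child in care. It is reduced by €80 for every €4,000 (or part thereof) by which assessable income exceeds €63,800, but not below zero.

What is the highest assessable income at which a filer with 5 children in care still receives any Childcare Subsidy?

€1,431,800

Full credit = 5 × €5,480 = €27,400.
After 342 increments the reduction is 342 × €80 = €27,360, leaving €40; one more increment wipes it out. Increment 342 ends at excess 342 × €4,000 = €1,368,000, so the highest qualifying income is €63,800 + €1,368,000 = €1,431,800.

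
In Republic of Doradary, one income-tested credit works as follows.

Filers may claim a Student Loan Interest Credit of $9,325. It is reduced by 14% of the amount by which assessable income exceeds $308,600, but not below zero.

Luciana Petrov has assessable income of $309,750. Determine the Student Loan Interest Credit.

$9,164

Student Loan Interest Credit: 14% of the $1,150 excess over $308,600 is $161; credit = $9,325 − $161 = $9,164.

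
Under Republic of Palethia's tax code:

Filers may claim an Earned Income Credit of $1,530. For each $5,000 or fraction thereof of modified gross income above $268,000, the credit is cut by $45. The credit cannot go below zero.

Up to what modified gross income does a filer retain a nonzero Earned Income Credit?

$433,000

After 33 increments the reduction is 33 × $45 = $1,485, leaving $45; one more increment wipes it out. Increment 33 ends at excess 33 × $5,000 = $165,000, so the highest qualifying income is $268,000 + $165,000 = $433,000.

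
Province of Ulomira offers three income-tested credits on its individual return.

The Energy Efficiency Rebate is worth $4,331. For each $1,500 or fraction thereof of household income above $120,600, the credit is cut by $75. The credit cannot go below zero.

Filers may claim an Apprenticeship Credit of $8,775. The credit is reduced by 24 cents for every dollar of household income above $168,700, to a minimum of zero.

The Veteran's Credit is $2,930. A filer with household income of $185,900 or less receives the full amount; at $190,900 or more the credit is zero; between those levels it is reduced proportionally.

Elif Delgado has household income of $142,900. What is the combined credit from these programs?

$14,911

Energy Efficiency Rebate: income exceeds $120,600 by $22,300, which is 15 full-or-partial $1,500 increments; reduction = 15 × $75 = $1,125, leaving $3,206.
Apprenticeship Credit: $142,900 is at or below the $168,700 threshold, so the full $8,775 applies.
Veteran's Credit: $142,900 is at or below the $185,900 threshold, so the full $2,930 applies.
Total: $3,206 + $8,775 + $2,930 = $14,911.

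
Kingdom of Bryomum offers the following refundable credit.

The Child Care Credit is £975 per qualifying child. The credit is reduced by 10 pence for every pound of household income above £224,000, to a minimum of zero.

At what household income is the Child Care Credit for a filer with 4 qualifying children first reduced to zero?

£263,000

Full credit = 4 × £975 = £3,900.
The credit falls by 10% of each pound above £224,000, so it reaches zero when the excess is £3,900 / 10% = £39,000: income = £224,000 + £39,000 = £263,000.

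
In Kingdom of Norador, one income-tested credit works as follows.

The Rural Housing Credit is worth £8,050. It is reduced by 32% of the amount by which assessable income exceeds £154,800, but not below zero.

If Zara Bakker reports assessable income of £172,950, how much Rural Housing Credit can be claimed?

£2,242

Rural Housing Credit: 32% of the £18,150 excess over £154,800 is £5,808; credit = £8,050 − £5,808 = £2,242.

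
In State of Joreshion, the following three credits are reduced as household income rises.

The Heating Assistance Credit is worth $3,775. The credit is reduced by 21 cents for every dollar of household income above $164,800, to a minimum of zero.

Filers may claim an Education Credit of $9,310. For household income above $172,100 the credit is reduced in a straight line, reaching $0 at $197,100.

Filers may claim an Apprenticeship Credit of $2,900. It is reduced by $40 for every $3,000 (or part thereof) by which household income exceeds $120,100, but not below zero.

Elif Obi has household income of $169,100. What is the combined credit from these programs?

$14,402

Heating Assistance Credit: 21% of the $4,300 excess over $164,800 is $903; credit = $3,775 − $903 = $2,872.
Education Credit: $169,100 is at or below the $172,100 threshold, so the full $9,310 applies.
Apprenticeship Credit: income exceeds $120,100 by $49,000, which is 17 full-or-partial $3,000 increments; reduction = 17 × $40 = $680, leaving $2,220.
Total: $2,872 + $9,310 + $2,220 = $14,402.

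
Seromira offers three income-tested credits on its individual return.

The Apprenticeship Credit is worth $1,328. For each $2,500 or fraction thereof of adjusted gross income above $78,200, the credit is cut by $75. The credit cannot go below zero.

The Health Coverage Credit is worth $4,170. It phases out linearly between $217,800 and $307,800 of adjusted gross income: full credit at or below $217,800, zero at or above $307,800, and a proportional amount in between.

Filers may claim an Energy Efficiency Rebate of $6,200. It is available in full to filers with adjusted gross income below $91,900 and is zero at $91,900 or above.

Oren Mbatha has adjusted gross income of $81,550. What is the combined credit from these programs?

$11,548

Apprenticeship Credit: income exceeds $78,200 by $3,350, which is 2 full-or-partial $2,500 increments; reduction = 2 × $75 = $150, leaving $1,178.
Health Coverage Credit: $81,550 is at or below the $217,800 threshold, so the full $4,170 applies.
Energy Efficiency Rebate: $81,550 is below the $91,900 cutoff, so the full $6,200 applies.
Total: $1,178 + $4,170 + $6,200 = $11,548.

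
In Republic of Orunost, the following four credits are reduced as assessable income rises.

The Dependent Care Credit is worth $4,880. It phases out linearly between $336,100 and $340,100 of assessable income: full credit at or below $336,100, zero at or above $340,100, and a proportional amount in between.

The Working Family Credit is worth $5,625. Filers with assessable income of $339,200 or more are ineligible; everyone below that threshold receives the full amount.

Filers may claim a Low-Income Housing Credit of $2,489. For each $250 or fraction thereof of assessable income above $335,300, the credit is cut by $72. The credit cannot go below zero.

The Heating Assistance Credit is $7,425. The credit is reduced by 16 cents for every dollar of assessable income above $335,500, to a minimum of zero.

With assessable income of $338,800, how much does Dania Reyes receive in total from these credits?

Dependent Care Credit: $338,800 is $2,700 into a $4,000 phase-out range, leaving 1,300/4,000 of the credit: $4,880 × 1,300/4,000 = $1,586.
Working Family Credit: $338,800 is below the $339,200 cutoff, so the full $5,625 applies.
Low-Income Housing Credit: income exceeds $335,300 by $3,500, which is 14 full-or-partial $250 increments; reduction = 14 × $72 = $1,008, leaving $1,481.
Heating Assistance Credit: 16% of the $3,300 excess over $335,500 is $528; credit = $7,425 − $528 = $6,897.
Total: $1,586 + $5,625 + $1,481 + $6,897 = $15,589.

$15,589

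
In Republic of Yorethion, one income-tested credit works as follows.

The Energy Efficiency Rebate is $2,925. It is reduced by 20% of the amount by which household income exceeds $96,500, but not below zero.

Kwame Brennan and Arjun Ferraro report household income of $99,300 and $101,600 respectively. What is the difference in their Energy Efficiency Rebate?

Kwame ($99,300): Energy Efficiency Rebate: 20% of the $2,800 excess over $96,500 is $560; credit = $2,925 − $560 = $2,365.
Arjun ($101,600): Energy Efficiency Rebate: 20% of the $5,100 excess over $96,500 is $1,020; credit = $2,925 − $1,020 = $1,905.
Difference: |$2,365 − $1,905| = $460.

$460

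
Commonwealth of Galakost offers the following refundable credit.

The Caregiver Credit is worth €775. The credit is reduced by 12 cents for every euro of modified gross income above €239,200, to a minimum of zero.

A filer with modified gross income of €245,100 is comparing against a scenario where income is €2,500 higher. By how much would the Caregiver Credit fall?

At €245,100 — 12% of the €5,900 excess over €239,200 is €708; credit = €775 − €708 = €67.
At €247,600 — 12% of the €8,400 excess over €239,200 is €1,008 ≥ base, so the credit is €0.
Lost: €67 − €0 = €67.

€67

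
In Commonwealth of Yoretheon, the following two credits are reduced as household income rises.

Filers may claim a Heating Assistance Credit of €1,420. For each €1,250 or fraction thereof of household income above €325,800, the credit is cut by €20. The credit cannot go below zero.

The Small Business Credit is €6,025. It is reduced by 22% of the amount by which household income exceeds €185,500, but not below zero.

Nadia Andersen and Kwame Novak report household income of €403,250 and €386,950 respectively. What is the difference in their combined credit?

Nadia (€403,250): Heating Assistance Credit: income exceeds €325,800 by €77,450, which is 62 full-or-partial €1,250 increments; reduction = 62 × €20 = €1,240, leaving €180. Small Business Credit: 22% of the €217,750 excess over €185,500 is €47,905 ≥ base, so the credit is €0. total €180 + €0 = €180
Kwame (€386,950): Heating Assistance Credit: income exceeds €325,800 by €61,150, which is 49 full-or-partial €1,250 increments; reduction = 49 × €20 = €980, leaving €440. Small Business Credit: 22% of the €201,450 excess over €185,500 is €44,319 ≥ base, so the credit is €0. total €440 + €0 = €440
Difference: |€180 − €440| = €260.

€260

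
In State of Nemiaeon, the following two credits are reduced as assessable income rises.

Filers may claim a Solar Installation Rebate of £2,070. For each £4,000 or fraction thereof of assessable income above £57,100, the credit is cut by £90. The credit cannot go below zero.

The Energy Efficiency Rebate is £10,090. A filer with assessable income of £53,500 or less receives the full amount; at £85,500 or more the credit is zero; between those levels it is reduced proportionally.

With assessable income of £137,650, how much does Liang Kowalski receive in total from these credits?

£180

Solar Installation Rebate: income exceeds £57,100 by £80,550, which is 21 full-or-partial £4,000 increments; reduction = 21 × £90 = £1,890, leaving £180.
Energy Efficiency Rebate: £137,650 is at or above £85,500, so the credit is £0.
Total: £180 + £0 = £180.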